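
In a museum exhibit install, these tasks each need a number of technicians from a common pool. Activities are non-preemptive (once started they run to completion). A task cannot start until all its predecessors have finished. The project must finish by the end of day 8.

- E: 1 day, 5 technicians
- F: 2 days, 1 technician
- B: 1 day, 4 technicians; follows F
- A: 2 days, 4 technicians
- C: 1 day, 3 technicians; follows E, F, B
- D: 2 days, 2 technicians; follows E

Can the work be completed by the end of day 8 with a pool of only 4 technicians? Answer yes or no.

The minimum achievable peak is 5; 4 < 5, so no feasible schedule stays within the cap.

no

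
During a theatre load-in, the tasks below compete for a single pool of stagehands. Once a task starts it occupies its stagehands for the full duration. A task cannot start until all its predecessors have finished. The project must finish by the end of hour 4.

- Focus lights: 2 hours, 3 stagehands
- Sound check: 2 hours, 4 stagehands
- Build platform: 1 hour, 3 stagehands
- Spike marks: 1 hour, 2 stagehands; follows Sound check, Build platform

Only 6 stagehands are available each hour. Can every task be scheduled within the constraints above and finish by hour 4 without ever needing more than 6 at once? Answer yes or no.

Schedule Focus lights@3, Sound check@1, Build platform@3, Spike marks@4: h1:4  h2:4  h3:6  h4:5 — peak 6 ≤ 6.

yes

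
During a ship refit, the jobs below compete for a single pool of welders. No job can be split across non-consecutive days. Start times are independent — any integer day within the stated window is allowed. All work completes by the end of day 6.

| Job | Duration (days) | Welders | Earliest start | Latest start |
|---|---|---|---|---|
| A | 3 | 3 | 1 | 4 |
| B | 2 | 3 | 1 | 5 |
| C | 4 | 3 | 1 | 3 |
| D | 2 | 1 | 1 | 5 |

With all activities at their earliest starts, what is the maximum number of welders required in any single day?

10

Early-start schedule: A@1, B@1, C@1, D@1.
Load per day: day 1: 10, day 2: 10, day 3: 6, day 4: 3, day 5: 0, day 6: 0.
Peak is 10.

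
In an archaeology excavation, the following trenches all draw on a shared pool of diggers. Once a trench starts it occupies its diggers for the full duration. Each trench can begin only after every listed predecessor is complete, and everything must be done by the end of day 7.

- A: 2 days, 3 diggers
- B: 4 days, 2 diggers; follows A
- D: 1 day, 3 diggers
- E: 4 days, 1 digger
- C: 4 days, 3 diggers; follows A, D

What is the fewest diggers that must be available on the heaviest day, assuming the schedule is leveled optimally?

6

Early-start (A@1, B@3, D@1, E@1, C@3) gives peak 7: d1:7  d2:4  d3:6  d4:6  d5:5  d6:5  d7:0.
Shift E→2.
Schedule A@1, B@3, D@1, E@2, C@3: d1:6  d2:4  d3:6  d4:6  d5:6  d6:5  d7:0 — peak 6.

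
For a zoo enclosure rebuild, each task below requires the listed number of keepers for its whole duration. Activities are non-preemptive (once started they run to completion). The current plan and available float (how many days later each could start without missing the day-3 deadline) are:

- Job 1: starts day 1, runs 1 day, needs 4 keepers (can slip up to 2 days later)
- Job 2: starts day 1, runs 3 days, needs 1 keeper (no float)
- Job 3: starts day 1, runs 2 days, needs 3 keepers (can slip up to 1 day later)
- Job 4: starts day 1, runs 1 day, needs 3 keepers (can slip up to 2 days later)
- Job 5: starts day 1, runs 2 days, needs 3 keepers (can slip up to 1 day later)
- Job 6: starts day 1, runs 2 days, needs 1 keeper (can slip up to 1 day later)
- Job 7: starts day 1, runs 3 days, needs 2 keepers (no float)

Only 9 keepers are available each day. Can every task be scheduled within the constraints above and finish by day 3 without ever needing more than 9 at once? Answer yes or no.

Total keeper-days = 30; over 3 days the average is 30/3 > 9, so some day must exceed 9.

no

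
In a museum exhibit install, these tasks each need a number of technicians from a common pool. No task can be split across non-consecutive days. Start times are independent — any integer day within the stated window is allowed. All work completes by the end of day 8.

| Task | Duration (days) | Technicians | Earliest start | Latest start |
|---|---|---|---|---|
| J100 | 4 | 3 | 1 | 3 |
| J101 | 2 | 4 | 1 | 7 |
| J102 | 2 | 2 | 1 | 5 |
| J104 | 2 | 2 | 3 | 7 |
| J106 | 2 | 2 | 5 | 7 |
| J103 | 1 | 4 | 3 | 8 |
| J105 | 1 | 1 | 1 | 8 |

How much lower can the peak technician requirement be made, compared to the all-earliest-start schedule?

4

Early-start peak: d1:10  d2:9  d3:9  d4:5  d5:2  d6:2  d7:0  d8:0 ⇒ 10.
Leveled (J100@1, J101@5, J102@1, J104@3, J106@5, J103@7, J105@1): d1:6  d2:5  d3:5  d4:5  d5:6  d6:6  d7:4  d8:0 ⇒ 6.
Reduction 10 − 6 = 4.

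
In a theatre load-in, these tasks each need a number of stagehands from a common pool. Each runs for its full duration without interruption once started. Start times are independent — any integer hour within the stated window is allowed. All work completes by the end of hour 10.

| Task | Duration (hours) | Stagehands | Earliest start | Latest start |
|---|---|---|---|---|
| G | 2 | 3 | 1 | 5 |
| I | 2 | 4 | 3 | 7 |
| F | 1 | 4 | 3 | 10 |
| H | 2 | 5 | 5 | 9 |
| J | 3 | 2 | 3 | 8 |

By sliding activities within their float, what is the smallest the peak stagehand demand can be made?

Early-start (G@1, I@3, F@3, H@5, J@3) gives peak 10: h1:3  h2:3  h3:10  h4:6  h5:7  h6:5  h7:0  h8:0  h9:0  h10:0.
Shift F→5, H→6, J→8.
Schedule G@1, I@3, F@5, H@6, J@8: h1:3  h2:3  h3:4  h4:4  h5:4  h6:5  h7:5  h8:2  h9:2  h10:2 — peak 5.

5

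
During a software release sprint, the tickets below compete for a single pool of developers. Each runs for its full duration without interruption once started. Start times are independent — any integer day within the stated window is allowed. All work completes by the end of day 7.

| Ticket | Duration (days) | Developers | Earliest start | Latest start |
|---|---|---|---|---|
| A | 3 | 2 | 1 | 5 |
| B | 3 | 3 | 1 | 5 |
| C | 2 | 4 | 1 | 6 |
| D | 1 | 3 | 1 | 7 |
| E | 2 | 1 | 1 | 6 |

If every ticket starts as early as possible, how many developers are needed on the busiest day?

13

Early-start schedule: A@1, B@1, C@1, D@1, E@1.
Load per day: day 1: 13, day 2: 10, day 3: 5, day 4: 0, day 5: 0, day 6: 0, day 7: 0.
Peak is 13.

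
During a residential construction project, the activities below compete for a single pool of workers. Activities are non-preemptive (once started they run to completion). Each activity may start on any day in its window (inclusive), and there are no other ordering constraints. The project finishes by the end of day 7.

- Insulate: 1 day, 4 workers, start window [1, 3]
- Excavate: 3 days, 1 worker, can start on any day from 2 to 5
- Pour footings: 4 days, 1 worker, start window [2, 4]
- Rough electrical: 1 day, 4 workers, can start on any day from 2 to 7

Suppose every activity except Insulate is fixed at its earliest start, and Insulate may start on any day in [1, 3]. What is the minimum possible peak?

6

Insulate@1: d1:4  d2:6  d3:2  d4:2  d5:1  d6:0  d7:0 → peak 6
Insulate@2: d1:0  d2:10  d3:2  d4:2  d5:1  d6:0  d7:0 → peak 10
Insulate@3: d1:0  d2:6  d3:6  d4:2  d5:1  d6:0  d7:0 → peak 6
Best is Insulate@1, peak 6.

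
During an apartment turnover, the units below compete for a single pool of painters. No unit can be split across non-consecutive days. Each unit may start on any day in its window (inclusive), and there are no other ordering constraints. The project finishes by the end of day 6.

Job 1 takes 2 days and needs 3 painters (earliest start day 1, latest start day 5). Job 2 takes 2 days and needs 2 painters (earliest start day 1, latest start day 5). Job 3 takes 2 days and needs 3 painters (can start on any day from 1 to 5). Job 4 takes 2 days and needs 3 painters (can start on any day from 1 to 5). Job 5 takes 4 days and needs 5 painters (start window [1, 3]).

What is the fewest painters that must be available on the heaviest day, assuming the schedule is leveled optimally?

8

Early-start (Job 1@1, Job 2@1, Job 3@1, Job 4@1, Job 5@1) gives peak 16: d1:16  d2:16  d3:5  d4:5  d5:0  d6:0.
Shift Job 4→3, Job 5→3.
Schedule Job 1@1, Job 2@1, Job 3@1, Job 4@3, Job 5@3: d1:8  d2:8  d3:8  d4:8  d5:5  d6:5 — peak 8.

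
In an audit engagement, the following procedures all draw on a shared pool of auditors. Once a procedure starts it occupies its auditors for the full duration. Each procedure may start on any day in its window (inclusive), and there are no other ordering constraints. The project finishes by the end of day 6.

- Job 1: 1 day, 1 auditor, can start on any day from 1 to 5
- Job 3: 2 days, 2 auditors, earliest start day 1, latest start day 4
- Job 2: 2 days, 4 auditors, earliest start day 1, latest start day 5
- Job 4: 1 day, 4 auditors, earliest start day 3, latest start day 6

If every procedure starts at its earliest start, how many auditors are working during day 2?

6

At early start, day 2 has: Job 3, Job 2.
Demand: 2 + 4 = 6.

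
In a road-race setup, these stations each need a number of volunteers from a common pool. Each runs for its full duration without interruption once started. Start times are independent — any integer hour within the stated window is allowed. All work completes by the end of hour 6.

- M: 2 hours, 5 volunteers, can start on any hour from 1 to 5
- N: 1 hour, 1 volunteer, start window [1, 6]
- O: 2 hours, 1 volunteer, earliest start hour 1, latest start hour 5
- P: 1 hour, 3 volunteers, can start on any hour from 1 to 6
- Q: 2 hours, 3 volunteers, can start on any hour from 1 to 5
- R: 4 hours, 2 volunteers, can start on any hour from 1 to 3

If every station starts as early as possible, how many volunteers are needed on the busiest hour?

15

Early-start schedule: M@1, N@1, O@1, P@1, Q@1, R@1.
Load per hour: hour 1: 15, hour 2: 11, hour 3: 2, hour 4: 2, hour 5: 0, hour 6: 0.
Peak is 15.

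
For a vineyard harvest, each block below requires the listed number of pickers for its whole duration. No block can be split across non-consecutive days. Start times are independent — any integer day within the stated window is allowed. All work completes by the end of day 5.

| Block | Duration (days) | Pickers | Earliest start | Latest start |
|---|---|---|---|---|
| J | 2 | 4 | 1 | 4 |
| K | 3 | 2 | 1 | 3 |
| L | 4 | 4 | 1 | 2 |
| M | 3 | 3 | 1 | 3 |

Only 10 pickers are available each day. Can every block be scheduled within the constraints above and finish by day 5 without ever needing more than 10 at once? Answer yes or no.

yes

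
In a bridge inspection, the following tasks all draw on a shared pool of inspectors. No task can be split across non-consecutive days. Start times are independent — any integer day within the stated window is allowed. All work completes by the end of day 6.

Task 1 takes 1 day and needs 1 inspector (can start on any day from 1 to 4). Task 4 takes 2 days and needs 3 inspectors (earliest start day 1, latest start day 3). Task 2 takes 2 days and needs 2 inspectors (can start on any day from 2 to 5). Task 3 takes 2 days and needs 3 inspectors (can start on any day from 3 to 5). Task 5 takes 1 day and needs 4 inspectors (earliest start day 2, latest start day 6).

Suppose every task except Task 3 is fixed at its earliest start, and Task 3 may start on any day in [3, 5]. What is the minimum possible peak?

9

Task 3@3: d1:4  d2:9  d3:5  d4:3  d5:0  d6:0 → peak 9
Task 3@4: d1:4  d2:9  d3:2  d4:3  d5:3  d6:0 → peak 9
Task 3@5: d1:4  d2:9  d3:2  d4:0  d5:3  d6:3 → peak 9
Best is Task 3@3, peak 9.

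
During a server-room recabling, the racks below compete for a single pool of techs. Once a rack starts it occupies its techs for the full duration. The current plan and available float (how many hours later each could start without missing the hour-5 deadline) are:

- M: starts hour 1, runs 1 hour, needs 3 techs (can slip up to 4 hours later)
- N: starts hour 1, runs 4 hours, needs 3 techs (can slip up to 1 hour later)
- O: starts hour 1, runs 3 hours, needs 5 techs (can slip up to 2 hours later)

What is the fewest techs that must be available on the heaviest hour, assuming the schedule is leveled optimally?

Early-start (M@1, N@1, O@1) gives peak 11: h1:11  h2:8  h3:8  h4:3  h5:0.
Shift O→2.
Schedule M@1, N@1, O@2: h1:6  h2:8  h3:8  h4:8  h5:0 — peak 8.

8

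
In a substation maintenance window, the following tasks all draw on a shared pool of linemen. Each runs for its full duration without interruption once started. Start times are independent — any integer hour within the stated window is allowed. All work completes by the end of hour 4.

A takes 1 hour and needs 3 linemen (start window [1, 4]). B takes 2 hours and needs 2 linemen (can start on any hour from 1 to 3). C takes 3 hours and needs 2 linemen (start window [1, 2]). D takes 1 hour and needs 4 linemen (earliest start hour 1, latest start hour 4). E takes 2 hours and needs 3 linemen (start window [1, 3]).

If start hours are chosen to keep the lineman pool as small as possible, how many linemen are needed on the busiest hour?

7

Early-start (A@1, B@1, C@1, D@1, E@1) gives peak 14: h1:14  h2:7  h3:2  h4:0.
Shift D→4, E→2.
Schedule A@1, B@1, C@1, D@4, E@2: h1:7  h2:7  h3:5  h4:4 — peak 7.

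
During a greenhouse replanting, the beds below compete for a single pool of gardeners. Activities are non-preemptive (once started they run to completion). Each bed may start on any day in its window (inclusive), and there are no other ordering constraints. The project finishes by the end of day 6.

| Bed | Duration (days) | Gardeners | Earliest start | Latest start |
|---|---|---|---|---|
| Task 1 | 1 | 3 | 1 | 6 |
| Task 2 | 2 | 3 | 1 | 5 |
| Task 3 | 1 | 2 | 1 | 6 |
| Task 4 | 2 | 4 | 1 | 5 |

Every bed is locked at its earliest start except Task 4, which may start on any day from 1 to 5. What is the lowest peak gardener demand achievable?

8

Task 4@1: d1:12  d2:7  d3:0  d4:0  d5:0  d6:0 → peak 12
Task 4@2: d1:8  d2:7  d3:4  d4:0  d5:0  d6:0 → peak 8
Task 4@3: d1:8  d2:3  d3:4  d4:4  d5:0  d6:0 → peak 8
Task 4@4: d1:8  d2:3  d3:0  d4:4  d5:4  d6:0 → peak 8
Task 4@5: d1:8  d2:3  d3:0  d4:0  d5:4  d6:4 → peak 8
Best is Task 4@2, peak 8.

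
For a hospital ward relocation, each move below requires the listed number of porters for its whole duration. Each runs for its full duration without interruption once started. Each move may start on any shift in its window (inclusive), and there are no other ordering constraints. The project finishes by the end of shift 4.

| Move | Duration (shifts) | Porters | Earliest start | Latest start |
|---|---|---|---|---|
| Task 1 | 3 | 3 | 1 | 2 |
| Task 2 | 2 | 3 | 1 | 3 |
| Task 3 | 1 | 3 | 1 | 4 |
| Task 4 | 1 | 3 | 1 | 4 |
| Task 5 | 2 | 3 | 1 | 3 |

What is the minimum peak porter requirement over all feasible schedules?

9

Early-start (Task 1@1, Task 2@1, Task 3@1, Task 4@1, Task 5@1) gives peak 15: s1:15  s2:9  s3:3  s4:0.
Shift Task 4→2, Task 5→3.
Schedule Task 1@1, Task 2@1, Task 3@1, Task 4@2, Task 5@3: s1:9  s2:9  s3:6  s4:3 — peak 9.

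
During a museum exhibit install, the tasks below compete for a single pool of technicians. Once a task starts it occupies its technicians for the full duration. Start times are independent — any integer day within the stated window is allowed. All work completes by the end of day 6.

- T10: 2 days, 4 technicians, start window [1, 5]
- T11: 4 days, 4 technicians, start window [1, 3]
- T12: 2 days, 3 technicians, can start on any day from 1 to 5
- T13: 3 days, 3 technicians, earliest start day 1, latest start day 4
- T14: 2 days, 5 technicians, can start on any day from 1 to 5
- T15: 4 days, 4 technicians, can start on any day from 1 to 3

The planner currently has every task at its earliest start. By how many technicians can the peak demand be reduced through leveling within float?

Early-start peak: d1:23  d2:23  d3:11  d4:8  d5:0  d6:0 ⇒ 23.
Leveled (T10@1, T11@1, T12@1, T13@3, T14@5, T15@3): d1:11  d2:11  d3:11  d4:11  d5:12  d6:9 ⇒ 12.
Reduction 23 − 12 = 11.

11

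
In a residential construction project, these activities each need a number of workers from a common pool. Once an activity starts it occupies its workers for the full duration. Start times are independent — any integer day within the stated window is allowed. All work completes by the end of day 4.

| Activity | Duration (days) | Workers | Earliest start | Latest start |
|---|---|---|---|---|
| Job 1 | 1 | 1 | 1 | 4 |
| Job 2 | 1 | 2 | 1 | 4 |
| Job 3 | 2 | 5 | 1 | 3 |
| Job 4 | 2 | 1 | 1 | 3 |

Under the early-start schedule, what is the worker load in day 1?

At early start, day 1 has: Job 1, Job 2, Job 3, Job 4.
Demand: 1 + 2 + 5 + 1 = 9.

9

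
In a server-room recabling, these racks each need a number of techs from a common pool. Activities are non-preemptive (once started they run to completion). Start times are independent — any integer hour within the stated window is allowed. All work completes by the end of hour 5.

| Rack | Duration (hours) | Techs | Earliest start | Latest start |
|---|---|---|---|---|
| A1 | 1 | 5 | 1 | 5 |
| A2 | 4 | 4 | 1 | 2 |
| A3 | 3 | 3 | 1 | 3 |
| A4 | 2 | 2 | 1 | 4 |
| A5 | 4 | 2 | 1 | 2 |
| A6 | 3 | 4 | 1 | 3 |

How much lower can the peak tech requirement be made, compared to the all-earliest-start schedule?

7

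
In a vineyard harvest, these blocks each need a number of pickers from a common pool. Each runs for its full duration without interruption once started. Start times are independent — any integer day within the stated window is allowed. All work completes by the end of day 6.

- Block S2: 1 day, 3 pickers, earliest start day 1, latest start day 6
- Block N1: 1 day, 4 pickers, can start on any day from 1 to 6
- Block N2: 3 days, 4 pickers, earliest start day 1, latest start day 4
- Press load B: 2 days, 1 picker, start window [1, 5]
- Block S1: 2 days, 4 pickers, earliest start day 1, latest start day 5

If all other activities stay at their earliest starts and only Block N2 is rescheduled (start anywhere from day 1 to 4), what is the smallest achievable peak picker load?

Block N2@1: d1:16  d2:9  d3:4  d4:0  d5:0  d6:0 → peak 16
Block N2@2: d1:12  d2:9  d3:4  d4:4  d5:0  d6:0 → peak 12
Block N2@3: d1:12  d2:5  d3:4  d4:4  d5:4  d6:0 → peak 12
Block N2@4: d1:12  d2:5  d3:0  d4:4  d5:4  d6:4 → peak 12
Best is Block N2@2, peak 12.

12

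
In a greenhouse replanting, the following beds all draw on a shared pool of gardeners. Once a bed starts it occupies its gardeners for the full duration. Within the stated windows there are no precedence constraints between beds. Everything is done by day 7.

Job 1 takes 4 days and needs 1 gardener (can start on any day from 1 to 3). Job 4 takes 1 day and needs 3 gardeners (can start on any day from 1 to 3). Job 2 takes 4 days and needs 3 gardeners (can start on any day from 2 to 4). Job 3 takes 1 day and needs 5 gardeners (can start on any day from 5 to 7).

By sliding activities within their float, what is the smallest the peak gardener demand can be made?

Early-start (Job 1@1, Job 4@1, Job 2@2, Job 3@5) gives peak 8: d1:4  d2:4  d3:4  d4:4  d5:8  d6:0  d7:0.
Shift Job 3→6.
Schedule Job 1@1, Job 4@1, Job 2@2, Job 3@6: d1:4  d2:4  d3:4  d4:4  d5:3  d6:5  d7:0 — peak 5.

5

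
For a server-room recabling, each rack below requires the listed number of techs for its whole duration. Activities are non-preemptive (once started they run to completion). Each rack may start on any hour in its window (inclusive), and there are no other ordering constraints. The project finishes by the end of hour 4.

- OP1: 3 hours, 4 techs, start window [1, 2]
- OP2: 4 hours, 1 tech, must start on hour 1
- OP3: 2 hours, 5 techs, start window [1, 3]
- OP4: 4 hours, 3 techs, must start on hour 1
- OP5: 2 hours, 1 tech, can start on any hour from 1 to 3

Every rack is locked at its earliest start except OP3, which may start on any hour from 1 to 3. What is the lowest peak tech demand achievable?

13

OP3@1: h1:14  h2:14  h3:8  h4:4 → peak 14
OP3@2: h1:9  h2:14  h3:13  h4:4 → peak 14
OP3@3: h1:9  h2:9  h3:13  h4:9 → peak 13
Best is OP3@3, peak 13.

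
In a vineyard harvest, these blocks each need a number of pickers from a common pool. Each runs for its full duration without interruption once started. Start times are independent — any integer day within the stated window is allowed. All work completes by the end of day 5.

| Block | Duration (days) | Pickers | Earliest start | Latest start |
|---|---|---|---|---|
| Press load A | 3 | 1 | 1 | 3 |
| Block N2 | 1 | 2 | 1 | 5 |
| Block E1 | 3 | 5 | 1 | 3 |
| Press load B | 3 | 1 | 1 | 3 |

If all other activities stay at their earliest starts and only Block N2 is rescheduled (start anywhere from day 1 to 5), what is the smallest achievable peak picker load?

Block N2@1: d1:9  d2:7  d3:7  d4:0  d5:0 → peak 9
Block N2@2: d1:7  d2:9  d3:7  d4:0  d5:0 → peak 9
Block N2@3: d1:7  d2:7  d3:9  d4:0  d5:0 → peak 9
Block N2@4: d1:7  d2:7  d3:7  d4:2  d5:0 → peak 7
Block N2@5: d1:7  d2:7  d3:7  d4:0  d5:2 → peak 7
Best is Block N2@4, peak 7.

7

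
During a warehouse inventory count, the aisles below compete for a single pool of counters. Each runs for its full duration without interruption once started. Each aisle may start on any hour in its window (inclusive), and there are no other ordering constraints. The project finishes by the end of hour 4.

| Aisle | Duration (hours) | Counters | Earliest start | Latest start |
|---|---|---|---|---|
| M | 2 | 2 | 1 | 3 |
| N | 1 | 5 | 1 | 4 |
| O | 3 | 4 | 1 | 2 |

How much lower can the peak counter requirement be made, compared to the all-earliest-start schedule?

5

Early-start peak: h1:11  h2:6  h3:4  h4:0 ⇒ 11.
Leveled (M@1, N@4, O@1): h1:6  h2:6  h3:4  h4:5 ⇒ 6.
Reduction 11 − 6 = 5.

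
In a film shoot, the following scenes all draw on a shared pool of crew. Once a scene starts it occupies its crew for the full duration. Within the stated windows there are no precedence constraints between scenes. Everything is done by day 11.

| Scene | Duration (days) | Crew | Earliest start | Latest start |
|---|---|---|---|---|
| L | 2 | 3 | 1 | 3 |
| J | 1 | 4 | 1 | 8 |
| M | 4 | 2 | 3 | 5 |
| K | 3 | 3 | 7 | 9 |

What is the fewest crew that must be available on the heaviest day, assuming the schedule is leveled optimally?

Early-start (L@1, J@1, M@3, K@7) gives peak 7: d1:7  d2:3  d3:2  d4:2  d5:2  d6:2  d7:3  d8:3  d9:3  d10:0  d11:0.
Shift J→3, M→4, K→8.
Schedule L@1, J@3, M@4, K@8: d1:3  d2:3  d3:4  d4:2  d5:2  d6:2  d7:2  d8:3  d9:3  d10:3  d11:0 — peak 4.

4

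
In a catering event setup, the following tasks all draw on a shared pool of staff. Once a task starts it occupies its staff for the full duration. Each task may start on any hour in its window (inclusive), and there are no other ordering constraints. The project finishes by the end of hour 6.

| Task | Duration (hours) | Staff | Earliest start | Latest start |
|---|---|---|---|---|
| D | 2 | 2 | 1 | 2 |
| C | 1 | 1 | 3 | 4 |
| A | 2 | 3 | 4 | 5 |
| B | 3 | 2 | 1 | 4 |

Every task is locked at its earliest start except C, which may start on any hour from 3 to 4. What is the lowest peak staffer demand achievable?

4

C@3: h1:4  h2:4  h3:3  h4:3  h5:3  h6:0 → peak 4
C@4: h1:4  h2:4  h3:2  h4:4  h5:3  h6:0 → peak 4
Best is C@3, peak 4.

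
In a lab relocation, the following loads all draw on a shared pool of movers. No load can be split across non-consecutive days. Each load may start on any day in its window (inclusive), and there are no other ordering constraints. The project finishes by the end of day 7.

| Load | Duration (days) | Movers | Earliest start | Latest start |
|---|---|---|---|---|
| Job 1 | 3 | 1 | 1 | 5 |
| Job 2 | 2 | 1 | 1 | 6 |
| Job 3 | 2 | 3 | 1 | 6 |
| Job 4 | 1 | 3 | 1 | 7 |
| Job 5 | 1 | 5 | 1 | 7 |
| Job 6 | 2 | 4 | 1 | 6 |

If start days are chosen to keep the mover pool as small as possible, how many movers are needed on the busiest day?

5

Early-start (Job 1@1, Job 2@1, Job 3@1, Job 4@1, Job 5@1, Job 6@1) gives peak 17: d1:17  d2:9  d3:1  d4:0  d5:0  d6:0  d7:0.
Shift Job 4→3, Job 5→4, Job 6→5.
Schedule Job 1@1, Job 2@1, Job 3@1, Job 4@3, Job 5@4, Job 6@5: d1:5  d2:5  d3:4  d4:5  d5:4  d6:4  d7:0 — peak 5.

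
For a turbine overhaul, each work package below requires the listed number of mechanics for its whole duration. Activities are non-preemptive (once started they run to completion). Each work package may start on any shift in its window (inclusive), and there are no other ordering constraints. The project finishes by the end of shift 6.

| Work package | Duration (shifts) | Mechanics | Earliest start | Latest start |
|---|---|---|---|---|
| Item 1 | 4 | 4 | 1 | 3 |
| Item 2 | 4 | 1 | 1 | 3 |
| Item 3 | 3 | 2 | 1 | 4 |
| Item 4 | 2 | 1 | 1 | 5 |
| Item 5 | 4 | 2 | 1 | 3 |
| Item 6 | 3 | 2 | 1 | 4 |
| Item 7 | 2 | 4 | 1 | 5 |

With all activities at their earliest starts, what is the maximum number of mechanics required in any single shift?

Early-start schedule: Item 1@1, Item 2@1, Item 3@1, Item 4@1, Item 5@1, Item 6@1, Item 7@1.
Load per shift: shift 1: 16, shift 2: 16, shift 3: 11, shift 4: 7, shift 5: 0, shift 6: 0.
Peak is 16.

16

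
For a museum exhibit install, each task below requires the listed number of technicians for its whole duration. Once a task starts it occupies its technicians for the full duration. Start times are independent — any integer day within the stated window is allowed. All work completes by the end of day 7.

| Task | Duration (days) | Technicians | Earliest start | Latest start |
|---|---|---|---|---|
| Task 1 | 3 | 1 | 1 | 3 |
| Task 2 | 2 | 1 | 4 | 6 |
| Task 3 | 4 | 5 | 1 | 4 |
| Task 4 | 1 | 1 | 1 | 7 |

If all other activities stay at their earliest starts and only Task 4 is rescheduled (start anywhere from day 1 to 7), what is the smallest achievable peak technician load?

Task 4@1: d1:7  d2:6  d3:6  d4:6  d5:1  d6:0  d7:0 → peak 7
Task 4@2: d1:6  d2:7  d3:6  d4:6  d5:1  d6:0  d7:0 → peak 7
Task 4@3: d1:6  d2:6  d3:7  d4:6  d5:1  d6:0  d7:0 → peak 7
Task 4@4: d1:6  d2:6  d3:6  d4:7  d5:1  d6:0  d7:0 → peak 7
Task 4@5: d1:6  d2:6  d3:6  d4:6  d5:2  d6:0  d7:0 → peak 6
Task 4@6: d1:6  d2:6  d3:6  d4:6  d5:1  d6:1  d7:0 → peak 6
Task 4@7: d1:6  d2:6  d3:6  d4:6  d5:1  d6:0  d7:1 → peak 6
Best is Task 4@5, peak 6.

6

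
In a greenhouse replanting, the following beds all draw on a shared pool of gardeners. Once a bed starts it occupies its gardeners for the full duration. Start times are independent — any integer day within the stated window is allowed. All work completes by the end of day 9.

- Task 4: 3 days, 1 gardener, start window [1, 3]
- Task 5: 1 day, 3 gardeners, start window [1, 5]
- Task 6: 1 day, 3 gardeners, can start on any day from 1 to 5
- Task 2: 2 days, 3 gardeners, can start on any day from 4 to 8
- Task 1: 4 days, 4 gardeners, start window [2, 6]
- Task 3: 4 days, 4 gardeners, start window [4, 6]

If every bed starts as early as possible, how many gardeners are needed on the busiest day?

11

Early-start schedule: Task 4@1, Task 5@1, Task 6@1, Task 2@4, Task 1@2, Task 3@4.
Load per day: day 1: 7, day 2: 5, day 3: 5, day 4: 11, day 5: 11, day 6: 4, day 7: 4, day 8: 0, day 9: 0.
Peak is 11.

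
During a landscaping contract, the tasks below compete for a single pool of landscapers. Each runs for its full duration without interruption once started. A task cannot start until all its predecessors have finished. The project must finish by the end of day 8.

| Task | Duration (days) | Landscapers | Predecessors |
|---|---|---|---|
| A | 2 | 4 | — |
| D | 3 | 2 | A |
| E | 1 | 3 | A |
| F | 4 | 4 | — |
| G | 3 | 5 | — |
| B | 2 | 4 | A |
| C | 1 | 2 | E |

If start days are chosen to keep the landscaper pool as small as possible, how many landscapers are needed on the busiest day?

8

Early-start (A@1, D@3, E@3, F@1, G@1, B@3, C@4) gives peak 18: d1:13  d2:13  d3:18  d4:12  d5:2  d6:0  d7:0  d8:0.
Shift D→5, G→6, B→4, C→5.
Schedule A@1, D@5, E@3, F@1, G@6, B@4, C@5: d1:8  d2:8  d3:7  d4:8  d5:8  d6:7  d7:7  d8:5 — peak 8.
Total landscaper-days = 58 over 8 days ⇒ peak ≥ ⌈58/8⌉ = 8, so 8 is optimal.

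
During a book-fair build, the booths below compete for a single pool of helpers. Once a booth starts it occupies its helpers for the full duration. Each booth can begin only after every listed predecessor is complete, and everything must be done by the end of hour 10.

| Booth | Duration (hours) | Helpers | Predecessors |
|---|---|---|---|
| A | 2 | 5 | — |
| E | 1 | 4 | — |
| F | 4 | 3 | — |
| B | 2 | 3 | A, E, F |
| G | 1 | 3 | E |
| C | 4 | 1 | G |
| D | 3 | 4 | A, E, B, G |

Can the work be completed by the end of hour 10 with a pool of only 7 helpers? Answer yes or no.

no

The minimum achievable peak is 8; 7 < 8, so no feasible schedule stays within the cap.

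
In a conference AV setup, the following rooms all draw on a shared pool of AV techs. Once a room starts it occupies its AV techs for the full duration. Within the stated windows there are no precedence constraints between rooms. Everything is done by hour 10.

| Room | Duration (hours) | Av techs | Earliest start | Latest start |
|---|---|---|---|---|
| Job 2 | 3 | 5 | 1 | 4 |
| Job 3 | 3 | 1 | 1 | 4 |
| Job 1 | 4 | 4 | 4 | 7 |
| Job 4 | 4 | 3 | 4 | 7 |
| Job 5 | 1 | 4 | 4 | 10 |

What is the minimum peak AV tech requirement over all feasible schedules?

Early-start (Job 2@1, Job 3@1, Job 1@4, Job 4@4, Job 5@4) gives peak 11: h1:6  h2:6  h3:6  h4:11  h5:7  h6:7  h7:7  h8:0  h9:0  h10:0.
Shift Job 5→8.
Schedule Job 2@1, Job 3@1, Job 1@4, Job 4@4, Job 5@8: h1:6  h2:6  h3:6  h4:7  h5:7  h6:7  h7:7  h8:4  h9:0  h10:0 — peak 7.

7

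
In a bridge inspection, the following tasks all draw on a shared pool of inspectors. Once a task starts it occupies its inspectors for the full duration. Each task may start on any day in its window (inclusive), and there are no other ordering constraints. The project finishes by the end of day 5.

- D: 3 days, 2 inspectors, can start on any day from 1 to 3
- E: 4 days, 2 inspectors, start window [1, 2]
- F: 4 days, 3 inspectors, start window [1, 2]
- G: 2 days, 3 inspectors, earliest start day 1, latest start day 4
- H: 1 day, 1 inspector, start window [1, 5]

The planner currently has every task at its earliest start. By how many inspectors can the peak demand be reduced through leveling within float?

3

Early-start peak: d1:11  d2:10  d3:7  d4:5  d5:0 ⇒ 11.
Leveled (D@1, E@1, F@1, G@4, H@1): d1:8  d2:7  d3:7  d4:8  d5:3 ⇒ 8.
Reduction 11 − 8 = 3.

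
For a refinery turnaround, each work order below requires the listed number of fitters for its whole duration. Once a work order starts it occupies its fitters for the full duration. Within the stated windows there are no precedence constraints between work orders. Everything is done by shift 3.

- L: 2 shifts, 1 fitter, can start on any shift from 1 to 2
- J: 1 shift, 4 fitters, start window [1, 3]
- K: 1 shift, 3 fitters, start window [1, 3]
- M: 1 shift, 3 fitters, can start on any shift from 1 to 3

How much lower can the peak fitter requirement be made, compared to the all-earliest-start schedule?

7

Early-start peak: s1:11  s2:1  s3:0 ⇒ 11.
Leveled (L@1, J@3, K@1, M@2): s1:4  s2:4  s3:4 ⇒ 4.
Reduction 11 − 4 = 7.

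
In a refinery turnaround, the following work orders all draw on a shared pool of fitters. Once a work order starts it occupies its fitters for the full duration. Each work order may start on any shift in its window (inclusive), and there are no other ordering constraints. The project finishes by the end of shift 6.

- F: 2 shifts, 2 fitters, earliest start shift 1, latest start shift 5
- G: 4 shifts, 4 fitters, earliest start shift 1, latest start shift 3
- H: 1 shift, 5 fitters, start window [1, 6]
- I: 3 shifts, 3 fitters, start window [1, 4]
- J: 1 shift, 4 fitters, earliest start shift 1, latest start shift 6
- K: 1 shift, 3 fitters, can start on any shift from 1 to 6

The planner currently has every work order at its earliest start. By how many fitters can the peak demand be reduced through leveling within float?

14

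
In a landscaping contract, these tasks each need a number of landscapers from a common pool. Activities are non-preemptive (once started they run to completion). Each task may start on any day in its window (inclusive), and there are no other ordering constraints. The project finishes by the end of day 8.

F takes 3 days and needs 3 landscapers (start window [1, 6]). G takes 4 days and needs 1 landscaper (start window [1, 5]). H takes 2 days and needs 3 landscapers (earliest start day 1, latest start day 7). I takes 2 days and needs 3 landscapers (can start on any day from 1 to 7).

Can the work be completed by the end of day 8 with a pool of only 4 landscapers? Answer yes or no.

yes

Schedule F@1, G@1, H@4, I@6: d1:4  d2:4  d3:4  d4:4  d5:3  d6:3  d7:3  d8:0 — peak 4 ≤ 4.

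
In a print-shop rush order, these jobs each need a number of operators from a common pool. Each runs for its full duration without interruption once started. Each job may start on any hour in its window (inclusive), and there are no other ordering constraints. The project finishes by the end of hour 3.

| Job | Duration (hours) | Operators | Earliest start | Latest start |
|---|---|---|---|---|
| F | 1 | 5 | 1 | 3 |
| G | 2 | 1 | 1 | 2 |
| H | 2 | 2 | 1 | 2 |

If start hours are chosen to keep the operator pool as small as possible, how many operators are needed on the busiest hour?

Early-start (F@1, G@1, H@1) gives peak 8: h1:8  h2:3  h3:0.
Shift G→2, H→2.
Schedule F@1, G@2, H@2: h1:5  h2:3  h3:3 — peak 5.
No arrangement of the 12 feasible schedules does better.

5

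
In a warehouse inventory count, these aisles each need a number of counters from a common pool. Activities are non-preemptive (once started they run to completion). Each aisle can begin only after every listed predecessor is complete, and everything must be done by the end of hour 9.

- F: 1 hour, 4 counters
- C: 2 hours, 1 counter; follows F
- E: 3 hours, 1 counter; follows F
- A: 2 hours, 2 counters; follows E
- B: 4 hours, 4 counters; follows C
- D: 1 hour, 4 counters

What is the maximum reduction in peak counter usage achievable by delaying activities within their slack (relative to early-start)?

3

Early-start peak: h1:8  h2:2  h3:2  h4:5  h5:6  h6:6  h7:4  h8:0  h9:0 ⇒ 8.
Leveled (F@1, C@2, E@3, A@8, B@4, D@2): h1:4  h2:5  h3:2  h4:5  h5:5  h6:4  h7:4  h8:2  h9:2 ⇒ 5.
Reduction 8 − 5 = 3.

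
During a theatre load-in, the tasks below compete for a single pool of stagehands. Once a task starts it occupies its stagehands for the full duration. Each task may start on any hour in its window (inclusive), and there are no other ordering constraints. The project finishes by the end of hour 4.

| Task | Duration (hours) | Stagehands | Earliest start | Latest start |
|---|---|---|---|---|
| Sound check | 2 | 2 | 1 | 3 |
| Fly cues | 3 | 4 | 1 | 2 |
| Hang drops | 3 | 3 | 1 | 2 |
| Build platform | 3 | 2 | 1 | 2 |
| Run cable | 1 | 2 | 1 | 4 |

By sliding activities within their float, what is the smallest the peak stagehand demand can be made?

11

Early-start (Sound check@1, Fly cues@1, Hang drops@1, Build platform@1, Run cable@1) gives peak 13: h1:13  h2:11  h3:9  h4:0.
Shift Run cable→3.
Schedule Sound check@1, Fly cues@1, Hang drops@1, Build platform@1, Run cable@3: h1:11  h2:11  h3:11  h4:0 — peak 11.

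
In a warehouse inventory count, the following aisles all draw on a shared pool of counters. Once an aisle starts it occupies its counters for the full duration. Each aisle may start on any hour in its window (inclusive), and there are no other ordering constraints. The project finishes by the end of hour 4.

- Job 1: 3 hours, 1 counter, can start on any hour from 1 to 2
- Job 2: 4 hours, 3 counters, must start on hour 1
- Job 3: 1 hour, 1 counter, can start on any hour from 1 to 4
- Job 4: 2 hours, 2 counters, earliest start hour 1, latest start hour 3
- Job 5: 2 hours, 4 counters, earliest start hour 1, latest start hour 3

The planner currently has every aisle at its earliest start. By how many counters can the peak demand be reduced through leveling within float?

Early-start peak: h1:11  h2:10  h3:4  h4:3 ⇒ 11.
Leveled (Job 1@1, Job 2@1, Job 3@1, Job 4@1, Job 5@3): h1:7  h2:6  h3:8  h4:7 ⇒ 8.
Reduction 11 − 8 = 3.

3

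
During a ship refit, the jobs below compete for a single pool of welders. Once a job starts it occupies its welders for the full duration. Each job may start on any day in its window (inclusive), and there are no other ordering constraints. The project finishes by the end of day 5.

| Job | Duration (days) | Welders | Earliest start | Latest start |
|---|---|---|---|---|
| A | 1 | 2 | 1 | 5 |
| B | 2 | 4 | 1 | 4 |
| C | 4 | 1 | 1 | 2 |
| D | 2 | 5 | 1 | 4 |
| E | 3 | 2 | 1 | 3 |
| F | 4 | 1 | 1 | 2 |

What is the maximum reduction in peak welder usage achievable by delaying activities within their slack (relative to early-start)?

7

Early-start peak: d1:15  d2:13  d3:4  d4:2  d5:0 ⇒ 15.
Leveled (A@1, B@1, C@2, D@4, E@1, F@2): d1:8  d2:8  d3:4  d4:7  d5:7 ⇒ 8.
Reduction 15 − 8 = 7.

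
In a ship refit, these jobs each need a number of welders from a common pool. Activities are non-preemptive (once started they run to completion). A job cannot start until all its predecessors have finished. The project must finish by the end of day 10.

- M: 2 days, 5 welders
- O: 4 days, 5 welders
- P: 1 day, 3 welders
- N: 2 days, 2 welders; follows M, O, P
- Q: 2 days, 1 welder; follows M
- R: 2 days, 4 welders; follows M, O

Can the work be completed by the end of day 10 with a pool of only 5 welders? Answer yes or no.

no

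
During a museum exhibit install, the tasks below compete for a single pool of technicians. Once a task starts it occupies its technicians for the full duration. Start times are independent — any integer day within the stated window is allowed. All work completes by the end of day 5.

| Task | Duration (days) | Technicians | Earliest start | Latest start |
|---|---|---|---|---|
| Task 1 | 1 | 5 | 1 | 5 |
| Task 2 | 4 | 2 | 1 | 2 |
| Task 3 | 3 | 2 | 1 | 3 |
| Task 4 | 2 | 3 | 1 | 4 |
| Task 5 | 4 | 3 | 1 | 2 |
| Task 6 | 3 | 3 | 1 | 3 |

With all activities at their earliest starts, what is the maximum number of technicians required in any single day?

Early-start schedule: Task 1@1, Task 2@1, Task 3@1, Task 4@1, Task 5@1, Task 6@1.
Load per day: day 1: 18, day 2: 13, day 3: 10, day 4: 5, day 5: 0.
Peak is 18.

18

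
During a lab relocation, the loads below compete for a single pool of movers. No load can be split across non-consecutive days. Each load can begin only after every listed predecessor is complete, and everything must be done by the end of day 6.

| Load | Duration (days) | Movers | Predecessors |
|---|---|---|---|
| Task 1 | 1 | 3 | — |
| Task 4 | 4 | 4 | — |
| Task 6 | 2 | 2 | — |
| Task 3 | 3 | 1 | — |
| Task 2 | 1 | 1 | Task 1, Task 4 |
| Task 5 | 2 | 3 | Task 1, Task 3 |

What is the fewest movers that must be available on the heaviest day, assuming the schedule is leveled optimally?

Early-start (Task 1@1, Task 4@1, Task 6@1, Task 3@1, Task 2@5, Task 5@4) gives peak 10: d1:10  d2:7  d3:5  d4:7  d5:4  d6:0.
Shift Task 6→2, Task 3→2, Task 5→5.
Schedule Task 1@1, Task 4@1, Task 6@2, Task 3@2, Task 2@5, Task 5@5: d1:7  d2:7  d3:7  d4:5  d5:4  d6:3 — peak 7.

7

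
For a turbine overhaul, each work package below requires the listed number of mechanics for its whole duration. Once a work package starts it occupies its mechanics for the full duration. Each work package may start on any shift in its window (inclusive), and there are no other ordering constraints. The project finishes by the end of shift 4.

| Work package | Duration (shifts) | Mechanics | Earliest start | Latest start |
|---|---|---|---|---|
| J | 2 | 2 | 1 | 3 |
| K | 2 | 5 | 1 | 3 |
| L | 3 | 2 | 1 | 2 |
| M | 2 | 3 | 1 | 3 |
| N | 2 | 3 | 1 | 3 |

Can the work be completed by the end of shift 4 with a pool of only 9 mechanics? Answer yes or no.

yes

Schedule J@1, K@1, L@1, M@3, N@3: s1:9  s2:9  s3:8  s4:6 — peak 9 ≤ 9.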